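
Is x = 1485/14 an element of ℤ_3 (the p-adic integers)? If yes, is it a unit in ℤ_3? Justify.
x ∈ ℤ_3 but not a unit; v_3(x) = 3 > 0

ℤ_3 = {x ∈ ℚ_3 : v_3(x) ≥ 0} and ℤ_3^× = {x ∈ ℤ_3 : v_3(x) = 0}. Here v_3(1485/14) = v_3(num) − v_3(den) = 3; compare against these criteria.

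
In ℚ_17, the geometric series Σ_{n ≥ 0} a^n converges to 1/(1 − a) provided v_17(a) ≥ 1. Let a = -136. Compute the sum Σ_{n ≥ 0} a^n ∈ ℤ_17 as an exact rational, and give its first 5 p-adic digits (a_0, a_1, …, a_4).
Σ a^n = 1/(1 − a) = 1/137;  first 5 digits = (1, 9, 12, 1, 3)

v_17(a) = 1 ≥ 1, so the series converges in ℤ_17 to 1/(1 − a) = 1/(1 − (-136)) = 1/137. Expand this rational in ℤ_17: compute digits iteratively via d_i = x_i mod 17, x_{i+1} = (x_i − d_i)/17. The first 5 digits are (1, 9, 12, 1, 3).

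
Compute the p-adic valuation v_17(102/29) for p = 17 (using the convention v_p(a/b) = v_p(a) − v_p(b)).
v_17(102/29) = 1

Factor powers of 17 from the numerator and denominator of the reduced fraction: 102 = 17^1 · 6 and 29 = 17^0 · 29. Apply v_p(a/b) = v_p(a) − v_p(b): v_17(102/29) = 1 − 0 = 1.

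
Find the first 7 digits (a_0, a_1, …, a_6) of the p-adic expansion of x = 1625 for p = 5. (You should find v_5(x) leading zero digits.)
(a_0, …, a_6) = (0, 0, 0, 3, 2, 0, 0)

v_5(1625) = 3, so a_0 = ... = a_2 = 0. Factor out: x = 5^3 · u with u = 13 a unit in ℤ_5. Expand u iteratively via a_{v+i} = u_i mod 5, u_{i+1} = (u_i − a_{v+i})/5:
  u_0 = 13;  a_3 = 3;  u_1 = (u_0 − 3)/5 = 2
  u_1 = 2;  a_4 = 2;  u_2 = (u_1 − 2)/5 = 0
  u_2 = 0;  a_5 = 0;  u_3 = (u_2 − 0)/5 = 0
  u_3 = 0;  a_6 = 0;  u_4 = (u_3 − 0)/5 = 0
Digits: (0, 0, 0, 3, 2, 0, 0).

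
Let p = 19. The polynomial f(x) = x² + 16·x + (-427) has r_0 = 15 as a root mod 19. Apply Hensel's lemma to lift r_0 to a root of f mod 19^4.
r_3 = 53348 (mod 130321)

Hensel: r_{i+1} = r_i − f(r_i)·(f′(r_i))^{-1} mod 19^{i+2}, f′(x) = 2x + 16. Iterate:
  r_0 = 15 (mod 19)
  r_1 = 281 (mod 361)
  r_2 = 5335 (mod 6859)
  r_3 = 53348 (mod 130321)
Final: r = 53348 satisfies f(r) ≡ 0 mod 19^4.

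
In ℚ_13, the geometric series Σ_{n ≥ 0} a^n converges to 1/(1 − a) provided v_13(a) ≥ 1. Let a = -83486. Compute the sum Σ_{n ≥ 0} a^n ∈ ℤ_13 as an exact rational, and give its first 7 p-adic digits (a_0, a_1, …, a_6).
Σ a^n = 1/(1 − a) = 1/83487;  first 7 digits = (1, 0, 0, 1, 10, 12, 0)

v_13(a) = 3 ≥ 1, so the series converges in ℤ_13 to 1/(1 − a) = 1/(1 − (-83486)) = 1/83487. Expand this rational in ℤ_13: compute digits iteratively via d_i = x_i mod 13, x_{i+1} = (x_i − d_i)/13. The first 7 digits are (1, 0, 0, 1, 10, 12, 0).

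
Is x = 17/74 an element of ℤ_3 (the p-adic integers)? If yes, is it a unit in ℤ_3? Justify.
x ∈ ℤ_3^× (unit); v_3(x) = 0

ℤ_3 = {x ∈ ℚ_3 : v_3(x) ≥ 0} and ℤ_3^× = {x ∈ ℤ_3 : v_3(x) = 0}. Here v_3(17/74) = v_3(num) − v_3(den) = 0; compare against these criteria.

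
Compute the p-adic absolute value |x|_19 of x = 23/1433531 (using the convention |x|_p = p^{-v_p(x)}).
|23/1433531|_19 = 130321

Step 1 — compute v_19(x) by factoring powers of 19 out of the numerator and denominator: v_19(23/1433531) = -4. Step 2 — apply |x|_p = p^{-v_p(x)} = 19^{4} = 130321.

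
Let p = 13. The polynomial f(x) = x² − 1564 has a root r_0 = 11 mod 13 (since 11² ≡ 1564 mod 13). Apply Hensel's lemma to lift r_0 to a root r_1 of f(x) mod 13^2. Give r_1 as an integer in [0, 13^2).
r_1 = 115 (mod 169)

Hensel's recurrence: r_{i+1} = r_i − f(r_i)·(f′(r_i))^{-1} mod 13^{i+2}, with f′(x) = 2x. Iterate:
  r_0 = 11 (mod 13)
  r_1 = 115 (mod 169)
Final: r_1 = 115, and one checks f(r_1) ≡ 0 mod 13^2.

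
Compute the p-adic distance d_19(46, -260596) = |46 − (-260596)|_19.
d_19(46, -260596) = 1/130321

Step 1 — x − y = 46 − (-260596) = 260642. Step 2 — v_19(260642) = 4 (factor: 260642 = (19^4 · 2); the sign does not affect v_p). Step 3 — |x − y|_19 = 19^{-4} = 1/130321.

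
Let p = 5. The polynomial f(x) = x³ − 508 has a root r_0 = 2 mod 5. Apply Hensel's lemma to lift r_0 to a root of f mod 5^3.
r_2 = 2 (mod 125)

Hensel: r_{i+1} = r_i − f(r_i)/f′(r_i) mod 5^{i+2}, where f′(x) = 3x². Iterate:
  r_0 = 2 (mod 5)
  r_1 = 2 (mod 25)
  r_2 = 2 (mod 125)
Final: r = 2 with f(r) ≡ 0 mod 5^3.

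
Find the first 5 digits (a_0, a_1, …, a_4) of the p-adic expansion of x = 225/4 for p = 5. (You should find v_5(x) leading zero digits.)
(a_0, …, a_4) = (0, 0, 1, 4, 3)

v_5(225/4) = 2, so a_0 = ... = a_1 = 0. Factor out: x = 5^2 · u with u = 9/4 a unit in ℤ_5. Expand u iteratively via a_{v+i} = u_i mod 5, u_{i+1} = (u_i − a_{v+i})/5:
  u_0 = 9/4;  a_2 = 1;  u_1 = (u_0 − 1)/5 = 1/4
  u_1 = 1/4;  a_3 = 4;  u_2 = (u_1 − 4)/5 = -3/4
  u_2 = -3/4;  a_4 = 3;  u_3 = (u_2 − 3)/5 = -3/4
Digits: (0, 0, 1, 4, 3).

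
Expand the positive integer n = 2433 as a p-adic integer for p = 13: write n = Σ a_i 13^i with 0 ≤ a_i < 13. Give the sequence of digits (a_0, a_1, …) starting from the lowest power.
(a_0, a_1, …) = (2, 5, 1, 1)

Repeated division by 13 gives the digits low-to-high: 2433 = 2 + 5·13^1 + 1·13^2 + 1·13^3. Digit sequence: (2, 5, 1, 1).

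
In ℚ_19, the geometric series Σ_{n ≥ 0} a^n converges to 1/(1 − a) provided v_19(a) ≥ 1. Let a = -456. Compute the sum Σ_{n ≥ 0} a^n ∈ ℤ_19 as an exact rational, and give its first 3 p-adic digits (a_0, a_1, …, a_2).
Σ a^n = 1/(1 − a) = 1/457;  first 3 digits = (1, 14, 4)

v_19(a) = 1 ≥ 1, so the series converges in ℤ_19 to 1/(1 − a) = 1/(1 − (-456)) = 1/457. Expand this rational in ℤ_19: compute digits iteratively via d_i = x_i mod 19, x_{i+1} = (x_i − d_i)/19. The first 3 digits are (1, 14, 4).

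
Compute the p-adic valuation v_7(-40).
v_7(-40) = 0

v_7(n) is the largest exponent k such that 7^k divides n. Factor out: -40 = -7^0 · 40. (Sign doesn't affect v_p.) So v_7(-40) = 0.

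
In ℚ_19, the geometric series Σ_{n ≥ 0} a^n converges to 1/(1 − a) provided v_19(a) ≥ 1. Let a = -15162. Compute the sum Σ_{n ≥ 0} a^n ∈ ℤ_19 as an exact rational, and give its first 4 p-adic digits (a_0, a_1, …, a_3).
Σ a^n = 1/(1 − a) = 1/15163;  first 4 digits = (1, 0, 15, 16)

v_19(a) = 2 ≥ 1, so the series converges in ℤ_19 to 1/(1 − a) = 1/(1 − (-15162)) = 1/15163. Expand this rational in ℤ_19: compute digits iteratively via d_i = x_i mod 19, x_{i+1} = (x_i − d_i)/19. The first 4 digits are (1, 0, 15, 16).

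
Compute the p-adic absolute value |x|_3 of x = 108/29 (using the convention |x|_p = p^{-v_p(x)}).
|108/29|_3 = 1/27

Step 1 — compute v_3(x) by factoring powers of 3 out of the numerator and denominator: v_3(108/29) = 3. Step 2 — apply |x|_p = p^{-v_p(x)} = 3^{-3} = 1/27.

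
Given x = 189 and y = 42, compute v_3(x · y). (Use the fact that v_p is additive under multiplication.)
v_3(7938) = 4

v_p(x) = 3 (factor: 189 = 3^3 · 7); v_p(y) = 1 (factor: 42 = 3^1 · 14). Additivity: v_p(xy) = v_p(x) + v_p(y) = 3 + 1 = 4. (Direct check: xy = 7938 = 3^4 · (98).)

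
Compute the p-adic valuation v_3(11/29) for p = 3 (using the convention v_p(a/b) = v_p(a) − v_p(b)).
v_3(11/29) = 0

Factor powers of 3 from the numerator and denominator of the reduced fraction: 11 = 3^0 · 11 and 29 = 3^0 · 29. Apply v_p(a/b) = v_p(a) − v_p(b): v_3(11/29) = 0 − 0 = 0.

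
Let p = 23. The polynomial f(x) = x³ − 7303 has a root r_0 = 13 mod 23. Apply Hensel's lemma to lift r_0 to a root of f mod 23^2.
r_1 = 358 (mod 529)

Hensel: r_{i+1} = r_i − f(r_i)/f′(r_i) mod 23^{i+2}, where f′(x) = 3x². Iterate:
  r_0 = 13 (mod 23)
  r_1 = 358 (mod 529)
Final: r = 358 with f(r) ≡ 0 mod 23^2.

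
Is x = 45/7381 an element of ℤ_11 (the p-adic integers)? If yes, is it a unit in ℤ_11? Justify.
x ∉ ℤ_11 (v_11(x) = -2 < 0)

ℤ_11 = {x ∈ ℚ_11 : v_11(x) ≥ 0} and ℤ_11^× = {x ∈ ℤ_11 : v_11(x) = 0}. Here v_11(45/7381) = v_11(num) − v_11(den) = -2; compare against these criteria.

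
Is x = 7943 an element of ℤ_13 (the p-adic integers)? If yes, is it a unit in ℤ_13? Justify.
x ∈ ℤ_13 but not a unit; v_13(x) = 2 > 0

ℤ_13 = {x ∈ ℚ_13 : v_13(x) ≥ 0} and ℤ_13^× = {x ∈ ℤ_13 : v_13(x) = 0}. Here v_13(7943) = v_13(num) − v_13(den) = 2; compare against these criteria.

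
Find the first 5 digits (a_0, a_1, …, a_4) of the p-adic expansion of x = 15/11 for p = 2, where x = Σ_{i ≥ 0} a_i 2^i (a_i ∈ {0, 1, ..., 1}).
(a_0, …, a_4) = (1, 0, 1, 1, 0)

v_2(15/11) = 0 (numerator and denominator both coprime to 2), so x ∈ ℤ_2^×. Compute digits iteratively via a_i = x_i mod 2, x_{i+1} = (x_i − a_i)/2, with x_0 = x:
  x_0 = 15/11;  a_0 = 1;  x_1 = (x_0 − 1)/2 = 2/11
  x_1 = 2/11;  a_1 = 0;  x_2 = (x_1 − 0)/2 = 1/11
  x_2 = 1/11;  a_2 = 1;  x_3 = (x_2 − 1)/2 = -5/11
  x_3 = -5/11;  a_3 = 1;  x_4 = (x_3 − 1)/2 = -8/11
  x_4 = -8/11;  a_4 = 0;  x_5 = (x_4 − 0)/2 = -4/11
Digits: (1, 0, 1, 1, 0).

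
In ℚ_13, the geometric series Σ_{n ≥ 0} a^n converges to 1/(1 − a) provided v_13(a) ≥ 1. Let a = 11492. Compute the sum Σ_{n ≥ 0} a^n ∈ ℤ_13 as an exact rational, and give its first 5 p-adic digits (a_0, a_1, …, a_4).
Σ a^n = 1/(1 − a) = -1/11491;  first 5 digits = (1, 0, 3, 5, 9)

v_13(a) = 2 ≥ 1, so the series converges in ℤ_13 to 1/(1 − a) = 1/(1 − 11492) = -1/11491. Expand this rational in ℤ_13: compute digits iteratively via d_i = x_i mod 13, x_{i+1} = (x_i − d_i)/13. The first 5 digits are (1, 0, 3, 5, 9).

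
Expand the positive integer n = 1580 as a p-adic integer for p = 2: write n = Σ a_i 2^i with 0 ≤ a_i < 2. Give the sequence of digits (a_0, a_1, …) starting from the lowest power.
(a_0, a_1, …) = (0, 0, 1, 1, 0, 1, 0, 0, 0, 1, 1)

Repeated division by 2 gives the digits low-to-high: 1580 = 1·2^2 + 1·2^3 + 1·2^5 + 1·2^9 + 1·2^10. Digit sequence: (0, 0, 1, 1, 0, 1, 0, 0, 0, 1, 1).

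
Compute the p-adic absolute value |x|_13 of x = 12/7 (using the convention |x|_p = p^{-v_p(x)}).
|12/7|_13 = 1

Step 1 — compute v_13(x) by factoring powers of 13 out of the numerator and denominator: v_13(12/7) = 0. Step 2 — apply |x|_p = p^{-v_p(x)} = 13^{0} = 1.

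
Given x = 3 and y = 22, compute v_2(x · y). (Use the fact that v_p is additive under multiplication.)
v_2(66) = 1

v_p(x) = 0 (factor: 3 = 2^0 · 3); v_p(y) = 1 (factor: 22 = 2^1 · 11). Additivity: v_p(xy) = v_p(x) + v_p(y) = 0 + 1 = 1. (Direct check: xy = 66 = 2^1 · (33).)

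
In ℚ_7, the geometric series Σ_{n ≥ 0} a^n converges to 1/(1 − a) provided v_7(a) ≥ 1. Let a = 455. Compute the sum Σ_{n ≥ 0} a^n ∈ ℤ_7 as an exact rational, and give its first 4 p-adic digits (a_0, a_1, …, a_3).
Σ a^n = 1/(1 − a) = -1/454;  first 4 digits = (1, 2, 6, 3)

v_7(a) = 1 ≥ 1, so the series converges in ℤ_7 to 1/(1 − a) = 1/(1 − 455) = -1/454. Expand this rational in ℤ_7: compute digits iteratively via d_i = x_i mod 7, x_{i+1} = (x_i − d_i)/7. The first 4 digits are (1, 2, 6, 3).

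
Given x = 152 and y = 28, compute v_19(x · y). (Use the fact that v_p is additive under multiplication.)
v_19(4256) = 1

v_p(x) = 1 (factor: 152 = 19^1 · 8); v_p(y) = 0 (factor: 28 = 19^0 · 28). Additivity: v_p(xy) = v_p(x) + v_p(y) = 1 + 0 = 1. (Direct check: xy = 4256 = 19^1 · (224).)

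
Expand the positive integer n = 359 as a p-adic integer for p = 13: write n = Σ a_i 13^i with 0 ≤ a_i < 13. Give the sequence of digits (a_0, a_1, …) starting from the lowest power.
(a_0, a_1, …) = (8, 1, 2)

Repeated division by 13 gives the digits low-to-high: 359 = 8 + 1·13^1 + 2·13^2. Digit sequence: (8, 1, 2).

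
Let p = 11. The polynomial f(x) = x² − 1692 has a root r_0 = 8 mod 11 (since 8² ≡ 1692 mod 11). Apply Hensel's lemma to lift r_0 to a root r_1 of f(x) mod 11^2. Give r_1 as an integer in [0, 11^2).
r_1 = 19 (mod 121)

Hensel's recurrence: r_{i+1} = r_i − f(r_i)·(f′(r_i))^{-1} mod 11^{i+2}, with f′(x) = 2x. Iterate:
  r_0 = 8 (mod 11)
  r_1 = 19 (mod 121)
Final: r_1 = 19, and one checks f(r_1) ≡ 0 mod 11^2.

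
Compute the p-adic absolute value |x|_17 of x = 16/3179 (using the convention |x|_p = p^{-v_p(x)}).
|16/3179|_17 = 289

Step 1 — compute v_17(x) by factoring powers of 17 out of the numerator and denominator: v_17(16/3179) = -2. Step 2 — apply |x|_p = p^{-v_p(x)} = 17^{2} = 289.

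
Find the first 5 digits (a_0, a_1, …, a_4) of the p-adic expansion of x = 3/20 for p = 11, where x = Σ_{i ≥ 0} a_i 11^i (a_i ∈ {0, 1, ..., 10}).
(a_0, …, a_4) = (4, 9, 3, 9, 3)

v_11(3/20) = 0 (numerator and denominator both coprime to 11), so x ∈ ℤ_11^×. Compute digits iteratively via a_i = x_i mod 11, x_{i+1} = (x_i − a_i)/11, with x_0 = x:
  x_0 = 3/20;  a_0 = 4;  x_1 = (x_0 − 4)/11 = -7/20
  x_1 = -7/20;  a_1 = 9;  x_2 = (x_1 − 9)/11 = -17/20
  x_2 = -17/20;  a_2 = 3;  x_3 = (x_2 − 3)/11 = -7/20
  x_3 = -7/20;  a_3 = 9;  x_4 = (x_3 − 9)/11 = -17/20
  x_4 = -17/20;  a_4 = 3;  x_5 = (x_4 − 3)/11 = -7/20
Digits: (4, 9, 3, 9, 3).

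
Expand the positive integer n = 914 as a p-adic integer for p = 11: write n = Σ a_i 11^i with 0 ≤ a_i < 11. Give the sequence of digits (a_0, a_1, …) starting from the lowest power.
(a_0, a_1, …) = (1, 6, 7)

Repeated division by 11 gives the digits low-to-high: 914 = 1 + 6·11^1 + 7·11^2. Digit sequence: (1, 6, 7).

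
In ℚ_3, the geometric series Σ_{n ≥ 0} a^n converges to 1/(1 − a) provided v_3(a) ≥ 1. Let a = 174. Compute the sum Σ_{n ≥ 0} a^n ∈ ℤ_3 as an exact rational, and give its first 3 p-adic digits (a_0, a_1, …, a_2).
Σ a^n = 1/(1 − a) = -1/173;  first 3 digits = (1, 1, 2)

v_3(a) = 1 ≥ 1, so the series converges in ℤ_3 to 1/(1 − a) = 1/(1 − 174) = -1/173. Expand this rational in ℤ_3: compute digits iteratively via d_i = x_i mod 3, x_{i+1} = (x_i − d_i)/3. The first 3 digits are (1, 1, 2).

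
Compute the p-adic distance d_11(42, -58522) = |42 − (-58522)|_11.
d_11(42, -58522) = 1/14641

Step 1 — x − y = 42 − (-58522) = 58564. Step 2 — v_11(58564) = 4 (factor: 58564 = (11^4 · 4); the sign does not affect v_p). Step 3 — |x − y|_11 = 11^{-4} = 1/14641.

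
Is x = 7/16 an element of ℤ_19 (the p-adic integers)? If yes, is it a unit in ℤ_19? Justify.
x ∈ ℤ_19^× (unit); v_19(x) = 0

ℤ_19 = {x ∈ ℚ_19 : v_19(x) ≥ 0} and ℤ_19^× = {x ∈ ℤ_19 : v_19(x) = 0}. Here v_19(7/16) = v_19(num) − v_19(den) = 0; compare against these criteria.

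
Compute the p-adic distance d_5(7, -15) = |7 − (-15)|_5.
d_5(7, -15) = 1

Step 1 — x − y = 7 − (-15) = 22. Step 2 — v_5(22) = 0 (factor: 22 = (5^0 · 22); the sign does not affect v_p). Step 3 — |x − y|_5 = 5^{0} = 1.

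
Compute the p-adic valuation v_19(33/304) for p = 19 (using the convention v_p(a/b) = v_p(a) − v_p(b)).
v_19(33/304) = -1

Factor powers of 19 from the numerator and denominator of the reduced fraction: 33 = 19^0 · 33 and 304 = 19^1 · 16. Apply v_p(a/b) = v_p(a) − v_p(b): v_19(33/304) = 0 − 1 = -1.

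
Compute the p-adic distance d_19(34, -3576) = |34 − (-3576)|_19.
d_19(34, -3576) = 1/361

Step 1 — x − y = 34 − (-3576) = 3610. Step 2 — v_19(3610) = 2 (factor: 3610 = (19^2 · 10); the sign does not affect v_p). Step 3 — |x − y|_19 = 19^{-2} = 1/361.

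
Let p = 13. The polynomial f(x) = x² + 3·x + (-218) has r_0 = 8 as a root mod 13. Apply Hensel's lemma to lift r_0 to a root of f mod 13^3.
r_2 = 1776 (mod 2197)

Hensel: r_{i+1} = r_i − f(r_i)·(f′(r_i))^{-1} mod 13^{i+2}, f′(x) = 2x + 3. Iterate:
  r_0 = 8 (mod 13)
  r_1 = 86 (mod 169)
  r_2 = 1776 (mod 2197)
Final: r = 1776 satisfies f(r) ≡ 0 mod 13^3.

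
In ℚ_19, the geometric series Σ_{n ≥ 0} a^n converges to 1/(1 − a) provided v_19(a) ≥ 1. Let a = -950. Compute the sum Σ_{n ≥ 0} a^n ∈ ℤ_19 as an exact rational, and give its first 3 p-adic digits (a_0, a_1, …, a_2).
Σ a^n = 1/(1 − a) = 1/951;  first 3 digits = (1, 7, 8)

v_19(a) = 1 ≥ 1, so the series converges in ℤ_19 to 1/(1 − a) = 1/(1 − (-950)) = 1/951. Expand this rational in ℤ_19: compute digits iteratively via d_i = x_i mod 19, x_{i+1} = (x_i − d_i)/19. The first 3 digits are (1, 7, 8).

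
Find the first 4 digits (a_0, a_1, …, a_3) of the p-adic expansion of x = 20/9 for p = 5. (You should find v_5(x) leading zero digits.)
(a_0, …, a_3) = (0, 1, 1, 2)

v_5(20/9) = 1, so a_0 = ... = a_0 = 0. Factor out: x = 5^1 · u with u = 4/9 a unit in ℤ_5. Expand u iteratively via a_{v+i} = u_i mod 5, u_{i+1} = (u_i − a_{v+i})/5:
  u_0 = 4/9;  a_1 = 1;  u_1 = (u_0 − 1)/5 = -1/9
  u_1 = -1/9;  a_2 = 1;  u_2 = (u_1 − 1)/5 = -2/9
  u_2 = -2/9;  a_3 = 2;  u_3 = (u_2 − 2)/5 = -4/9
Digits: (0, 1, 1, 2).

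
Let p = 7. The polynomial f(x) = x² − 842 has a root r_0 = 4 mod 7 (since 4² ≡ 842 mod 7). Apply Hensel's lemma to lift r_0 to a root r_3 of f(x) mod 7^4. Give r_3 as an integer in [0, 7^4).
r_3 = 1859 (mod 2401)

Hensel's recurrence: r_{i+1} = r_i − f(r_i)·(f′(r_i))^{-1} mod 7^{i+2}, with f′(x) = 2x. Iterate:
  r_0 = 4 (mod 7)
  r_1 = 46 (mod 49)
  r_2 = 144 (mod 343)
  r_3 = 1859 (mod 2401)
Final: r_3 = 1859, and one checks f(r_3) ≡ 0 mod 7^4.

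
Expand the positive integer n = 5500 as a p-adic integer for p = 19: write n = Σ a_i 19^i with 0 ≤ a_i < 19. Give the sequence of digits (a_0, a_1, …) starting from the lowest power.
(a_0, a_1, …) = (9, 4, 15)

Repeated division by 19 gives the digits low-to-high: 5500 = 9 + 4·19^1 + 15·19^2. Digit sequence: (9, 4, 15).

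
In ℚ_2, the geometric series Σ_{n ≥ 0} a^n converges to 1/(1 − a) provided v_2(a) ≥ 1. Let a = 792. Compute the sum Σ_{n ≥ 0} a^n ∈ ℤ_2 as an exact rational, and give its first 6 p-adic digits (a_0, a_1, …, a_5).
Σ a^n = 1/(1 − a) = -1/791;  first 6 digits = (1, 0, 0, 1, 1, 0)

v_2(a) = 3 ≥ 1, so the series converges in ℤ_2 to 1/(1 − a) = 1/(1 − 792) = -1/791. Expand this rational in ℤ_2: compute digits iteratively via d_i = x_i mod 2, x_{i+1} = (x_i − d_i)/2. The first 6 digits are (1, 0, 0, 1, 1, 0).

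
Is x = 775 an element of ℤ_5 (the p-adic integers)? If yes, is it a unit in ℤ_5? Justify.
x ∈ ℤ_5 but not a unit; v_5(x) = 2 > 0

ℤ_5 = {x ∈ ℚ_5 : v_5(x) ≥ 0} and ℤ_5^× = {x ∈ ℤ_5 : v_5(x) = 0}. Here v_5(775) = v_5(num) − v_5(den) = 2; compare against these criteria.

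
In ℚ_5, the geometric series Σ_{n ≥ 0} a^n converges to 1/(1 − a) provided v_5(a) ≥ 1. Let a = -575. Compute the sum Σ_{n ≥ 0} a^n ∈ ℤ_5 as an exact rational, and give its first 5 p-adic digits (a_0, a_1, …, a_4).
Σ a^n = 1/(1 − a) = 1/576;  first 5 digits = (1, 0, 2, 0, 3)

v_5(a) = 2 ≥ 1, so the series converges in ℤ_5 to 1/(1 − a) = 1/(1 − (-575)) = 1/576. Expand this rational in ℤ_5: compute digits iteratively via d_i = x_i mod 5, x_{i+1} = (x_i − d_i)/5. The first 5 digits are (1, 0, 2, 0, 3).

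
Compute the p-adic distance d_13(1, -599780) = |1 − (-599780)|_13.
d_13(1, -599780) = 1/28561

Step 1 — x − y = 1 − (-599780) = 599781. Step 2 — v_13(599781) = 4 (factor: 599781 = (13^4 · 21); the sign does not affect v_p). Step 3 — |x − y|_13 = 13^{-4} = 1/28561.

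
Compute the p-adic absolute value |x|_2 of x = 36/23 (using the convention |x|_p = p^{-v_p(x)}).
|36/23|_2 = 1/4

Step 1 — compute v_2(x) by factoring powers of 2 out of the numerator and denominator: v_2(36/23) = 2. Step 2 — apply |x|_p = p^{-v_p(x)} = 2^{-2} = 1/4.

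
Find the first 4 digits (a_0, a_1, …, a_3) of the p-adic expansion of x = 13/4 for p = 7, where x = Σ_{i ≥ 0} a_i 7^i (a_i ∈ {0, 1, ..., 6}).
(a_0, …, a_3) = (5, 5, 1, 5)

v_7(13/4) = 0 (numerator and denominator both coprime to 7), so x ∈ ℤ_7^×. Compute digits iteratively via a_i = x_i mod 7, x_{i+1} = (x_i − a_i)/7, with x_0 = x:
  x_0 = 13/4;  a_0 = 5;  x_1 = (x_0 − 5)/7 = -1/4
  x_1 = -1/4;  a_1 = 5;  x_2 = (x_1 − 5)/7 = -3/4
  x_2 = -3/4;  a_2 = 1;  x_3 = (x_2 − 1)/7 = -1/4
  x_3 = -1/4;  a_3 = 5;  x_4 = (x_3 − 5)/7 = -3/4
Digits: (5, 5, 1, 5).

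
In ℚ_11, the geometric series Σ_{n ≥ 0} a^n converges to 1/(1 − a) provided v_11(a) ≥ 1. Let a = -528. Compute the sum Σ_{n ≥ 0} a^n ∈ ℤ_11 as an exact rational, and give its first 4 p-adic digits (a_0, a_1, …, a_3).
Σ a^n = 1/(1 − a) = 1/529;  first 4 digits = (1, 7, 0, 2)

v_11(a) = 1 ≥ 1, so the series converges in ℤ_11 to 1/(1 − a) = 1/(1 − (-528)) = 1/529. Expand this rational in ℤ_11: compute digits iteratively via d_i = x_i mod 11, x_{i+1} = (x_i − d_i)/11. The first 4 digits are (1, 7, 0, 2).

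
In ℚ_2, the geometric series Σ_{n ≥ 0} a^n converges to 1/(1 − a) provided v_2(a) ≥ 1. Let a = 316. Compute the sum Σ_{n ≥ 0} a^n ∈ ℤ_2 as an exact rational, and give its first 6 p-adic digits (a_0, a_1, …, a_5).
Σ a^n = 1/(1 − a) = -1/315;  first 6 digits = (1, 0, 1, 1, 0, 0)

v_2(a) = 2 ≥ 1, so the series converges in ℤ_2 to 1/(1 − a) = 1/(1 − 316) = -1/315. Expand this rational in ℤ_2: compute digits iteratively via d_i = x_i mod 2, x_{i+1} = (x_i − d_i)/2. The first 6 digits are (1, 0, 1, 1, 0, 0).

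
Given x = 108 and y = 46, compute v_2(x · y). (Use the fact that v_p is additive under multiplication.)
v_2(4968) = 3

v_p(x) = 2 (factor: 108 = 2^2 · 27); v_p(y) = 1 (factor: 46 = 2^1 · 23). Additivity: v_p(xy) = v_p(x) + v_p(y) = 2 + 1 = 3. (Direct check: xy = 4968 = 2^3 · (621).)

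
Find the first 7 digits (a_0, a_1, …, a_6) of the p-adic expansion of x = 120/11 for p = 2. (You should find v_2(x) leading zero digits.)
(a_0, …, a_6) = (0, 0, 0, 1, 0, 1, 1)

v_2(120/11) = 3, so a_0 = ... = a_2 = 0. Factor out: x = 2^3 · u with u = 15/11 a unit in ℤ_2. Expand u iteratively via a_{v+i} = u_i mod 2, u_{i+1} = (u_i − a_{v+i})/2:
  u_0 = 15/11;  a_3 = 1;  u_1 = (u_0 − 1)/2 = 2/11
  u_1 = 2/11;  a_4 = 0;  u_2 = (u_1 − 0)/2 = 1/11
  u_2 = 1/11;  a_5 = 1;  u_3 = (u_2 − 1)/2 = -5/11
  u_3 = -5/11;  a_6 = 1;  u_4 = (u_3 − 1)/2 = -8/11
Digits: (0, 0, 0, 1, 0, 1, 1).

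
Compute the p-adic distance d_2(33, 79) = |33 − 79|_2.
d_2(33, 79) = 1/2

Step 1 — x − y = 33 − 79 = -46. Step 2 — v_2(-46) = 1 (factor: -46 = −(2^1 · 23); the sign does not affect v_p). Step 3 — |x − y|_2 = 2^{-1} = 1/2.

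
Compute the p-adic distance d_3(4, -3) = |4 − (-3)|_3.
d_3(4, -3) = 1

Step 1 — x − y = 4 − (-3) = 7. Step 2 — v_3(7) = 0 (factor: 7 = (3^0 · 7); the sign does not affect v_p). Step 3 — |x − y|_3 = 3^{0} = 1.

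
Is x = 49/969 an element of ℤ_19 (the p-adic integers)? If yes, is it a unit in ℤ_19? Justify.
x ∉ ℤ_19 (v_19(x) = -1 < 0)

ℤ_19 = {x ∈ ℚ_19 : v_19(x) ≥ 0} and ℤ_19^× = {x ∈ ℤ_19 : v_19(x) = 0}. Here v_19(49/969) = v_19(num) − v_19(den) = -1; compare against these criteria.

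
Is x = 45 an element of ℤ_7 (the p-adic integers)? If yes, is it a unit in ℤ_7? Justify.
x ∈ ℤ_7^× (unit); v_7(x) = 0

ℤ_7 = {x ∈ ℚ_7 : v_7(x) ≥ 0} and ℤ_7^× = {x ∈ ℤ_7 : v_7(x) = 0}. Here v_7(45) = v_7(num) − v_7(den) = 0; compare against these criteria.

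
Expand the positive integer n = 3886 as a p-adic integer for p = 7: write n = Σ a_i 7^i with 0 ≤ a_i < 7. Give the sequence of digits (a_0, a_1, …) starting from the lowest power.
(a_0, a_1, …) = (1, 2, 2, 4, 1)

Repeated division by 7 gives the digits low-to-high: 3886 = 1 + 2·7^1 + 2·7^2 + 4·7^3 + 1·7^4. Digit sequence: (1, 2, 2, 4, 1).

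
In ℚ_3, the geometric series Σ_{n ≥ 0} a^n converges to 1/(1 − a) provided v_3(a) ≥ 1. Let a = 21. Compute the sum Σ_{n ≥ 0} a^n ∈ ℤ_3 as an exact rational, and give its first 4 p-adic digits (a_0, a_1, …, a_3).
Σ a^n = 1/(1 − a) = -1/20;  first 4 digits = (1, 1, 0, 0)

v_3(a) = 1 ≥ 1, so the series converges in ℤ_3 to 1/(1 − a) = 1/(1 − 21) = -1/20. Expand this rational in ℤ_3: compute digits iteratively via d_i = x_i mod 3, x_{i+1} = (x_i − d_i)/3. The first 4 digits are (1, 1, 0, 0).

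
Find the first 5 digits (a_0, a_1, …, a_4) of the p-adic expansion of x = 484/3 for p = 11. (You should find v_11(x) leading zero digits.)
(a_0, …, a_4) = (0, 0, 5, 7, 3)

v_11(484/3) = 2, so a_0 = ... = a_1 = 0. Factor out: x = 11^2 · u with u = 4/3 a unit in ℤ_11. Expand u iteratively via a_{v+i} = u_i mod 11, u_{i+1} = (u_i − a_{v+i})/11:
  u_0 = 4/3;  a_2 = 5;  u_1 = (u_0 − 5)/11 = -1/3
  u_1 = -1/3;  a_3 = 7;  u_2 = (u_1 − 7)/11 = -2/3
  u_2 = -2/3;  a_4 = 3;  u_3 = (u_2 − 3)/11 = -1/3
Digits: (0, 0, 5, 7, 3).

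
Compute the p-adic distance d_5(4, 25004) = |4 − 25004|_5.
d_5(4, 25004) = 1/3125

Step 1 — x − y = 4 − 25004 = -25000. Step 2 — v_5(-25000) = 5 (factor: -25000 = −(5^5 · 8); the sign does not affect v_p). Step 3 — |x − y|_5 = 5^{-5} = 1/3125.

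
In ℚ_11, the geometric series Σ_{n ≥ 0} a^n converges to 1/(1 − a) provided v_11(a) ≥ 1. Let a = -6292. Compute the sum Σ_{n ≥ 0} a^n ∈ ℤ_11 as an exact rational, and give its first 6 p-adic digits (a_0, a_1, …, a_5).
Σ a^n = 1/(1 − a) = 1/6293;  first 6 digits = (1, 0, 3, 6, 8, 3)

v_11(a) = 2 ≥ 1, so the series converges in ℤ_11 to 1/(1 − a) = 1/(1 − (-6292)) = 1/6293. Expand this rational in ℤ_11: compute digits iteratively via d_i = x_i mod 11, x_{i+1} = (x_i − d_i)/11. The first 6 digits are (1, 0, 3, 6, 8, 3).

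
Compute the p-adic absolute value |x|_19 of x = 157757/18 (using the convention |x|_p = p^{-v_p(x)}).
|157757/18|_19 = 1/6859

Step 1 — compute v_19(x) by factoring powers of 19 out of the numerator and denominator: v_19(157757/18) = 3. Step 2 — apply |x|_p = p^{-v_p(x)} = 19^{-3} = 1/6859.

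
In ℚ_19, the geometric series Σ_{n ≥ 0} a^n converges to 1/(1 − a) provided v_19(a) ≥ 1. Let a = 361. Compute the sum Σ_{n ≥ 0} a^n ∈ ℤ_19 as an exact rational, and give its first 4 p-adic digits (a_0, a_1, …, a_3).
Σ a^n = 1/(1 − a) = -1/360;  first 4 digits = (1, 0, 1, 0)

v_19(a) = 2 ≥ 1, so the series converges in ℤ_19 to 1/(1 − a) = 1/(1 − 361) = -1/360. Expand this rational in ℤ_19: compute digits iteratively via d_i = x_i mod 19, x_{i+1} = (x_i − d_i)/19. The first 4 digits are (1, 0, 1, 0).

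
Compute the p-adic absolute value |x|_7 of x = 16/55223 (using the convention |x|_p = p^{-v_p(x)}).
|16/55223|_7 = 2401

Step 1 — compute v_7(x) by factoring powers of 7 out of the numerator and denominator: v_7(16/55223) = -4. Step 2 — apply |x|_p = p^{-v_p(x)} = 7^{4} = 2401.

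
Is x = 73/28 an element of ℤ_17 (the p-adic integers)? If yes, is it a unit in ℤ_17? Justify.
x ∈ ℤ_17^× (unit); v_17(x) = 0

ℤ_17 = {x ∈ ℚ_17 : v_17(x) ≥ 0} and ℤ_17^× = {x ∈ ℤ_17 : v_17(x) = 0}. Here v_17(73/28) = v_17(num) − v_17(den) = 0; compare against these criteria.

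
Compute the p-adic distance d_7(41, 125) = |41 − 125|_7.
d_7(41, 125) = 1/7

Step 1 — x − y = 41 − 125 = -84. Step 2 — v_7(-84) = 1 (factor: -84 = −(7^1 · 12); the sign does not affect v_p). Step 3 — |x − y|_7 = 7^{-1} = 1/7.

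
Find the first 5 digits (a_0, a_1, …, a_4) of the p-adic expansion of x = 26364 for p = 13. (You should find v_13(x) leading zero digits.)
(a_0, …, a_4) = (0, 0, 0, 12, 0)

v_13(26364) = 3, so a_0 = ... = a_2 = 0. Factor out: x = 13^3 · u with u = 12 a unit in ℤ_13. Expand u iteratively via a_{v+i} = u_i mod 13, u_{i+1} = (u_i − a_{v+i})/13:
  u_0 = 12;  a_3 = 12;  u_1 = (u_0 − 12)/13 = 0
  u_1 = 0;  a_4 = 0;  u_2 = (u_1 − 0)/13 = 0
Digits: (0, 0, 0, 12, 0).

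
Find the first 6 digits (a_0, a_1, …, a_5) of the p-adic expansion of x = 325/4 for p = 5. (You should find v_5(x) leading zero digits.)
(a_0, …, a_5) = (0, 0, 2, 4, 3, 3)

v_5(325/4) = 2, so a_0 = ... = a_1 = 0. Factor out: x = 5^2 · u with u = 13/4 a unit in ℤ_5. Expand u iteratively via a_{v+i} = u_i mod 5, u_{i+1} = (u_i − a_{v+i})/5:
  u_0 = 13/4;  a_2 = 2;  u_1 = (u_0 − 2)/5 = 1/4
  u_1 = 1/4;  a_3 = 4;  u_2 = (u_1 − 4)/5 = -3/4
  u_2 = -3/4;  a_4 = 3;  u_3 = (u_2 − 3)/5 = -3/4
  u_3 = -3/4;  a_5 = 3;  u_4 = (u_3 − 3)/5 = -3/4
Digits: (0, 0, 2, 4, 3, 3).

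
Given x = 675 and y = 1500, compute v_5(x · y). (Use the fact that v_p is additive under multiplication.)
v_5(1012500) = 5

v_p(x) = 2 (factor: 675 = 5^2 · 27); v_p(y) = 3 (factor: 1500 = 5^3 · 12). Additivity: v_p(xy) = v_p(x) + v_p(y) = 2 + 3 = 5. (Direct check: xy = 1012500 = 5^5 · (324).)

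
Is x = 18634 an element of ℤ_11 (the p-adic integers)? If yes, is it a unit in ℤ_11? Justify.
x ∈ ℤ_11 but not a unit; v_11(x) = 3 > 0

ℤ_11 = {x ∈ ℚ_11 : v_11(x) ≥ 0} and ℤ_11^× = {x ∈ ℤ_11 : v_11(x) = 0}. Here v_11(18634) = v_11(num) − v_11(den) = 3; compare against these criteria.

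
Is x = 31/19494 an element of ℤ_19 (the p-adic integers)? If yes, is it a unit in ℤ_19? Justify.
x ∉ ℤ_19 (v_19(x) = -2 < 0)

ℤ_19 = {x ∈ ℚ_19 : v_19(x) ≥ 0} and ℤ_19^× = {x ∈ ℤ_19 : v_19(x) = 0}. Here v_19(31/19494) = v_19(num) − v_19(den) = -2; compare against these criteria.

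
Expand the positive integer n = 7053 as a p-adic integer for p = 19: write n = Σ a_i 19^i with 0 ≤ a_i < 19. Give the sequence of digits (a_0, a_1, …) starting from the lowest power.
(a_0, a_1, …) = (4, 10, 0, 1)

Repeated division by 19 gives the digits low-to-high: 7053 = 4 + 10·19^1 + 1·19^3. Digit sequence: (4, 10, 0, 1).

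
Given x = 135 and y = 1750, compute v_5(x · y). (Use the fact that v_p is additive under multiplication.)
v_5(236250) = 4

v_p(x) = 1 (factor: 135 = 5^1 · 27); v_p(y) = 3 (factor: 1750 = 5^3 · 14). Additivity: v_p(xy) = v_p(x) + v_p(y) = 1 + 3 = 4. (Direct check: xy = 236250 = 5^4 · (378).)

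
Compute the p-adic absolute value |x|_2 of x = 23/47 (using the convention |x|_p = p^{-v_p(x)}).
|23/47|_2 = 1

Step 1 — compute v_2(x) by factoring powers of 2 out of the numerator and denominator: v_2(23/47) = 0. Step 2 — apply |x|_p = p^{-v_p(x)} = 2^{0} = 1.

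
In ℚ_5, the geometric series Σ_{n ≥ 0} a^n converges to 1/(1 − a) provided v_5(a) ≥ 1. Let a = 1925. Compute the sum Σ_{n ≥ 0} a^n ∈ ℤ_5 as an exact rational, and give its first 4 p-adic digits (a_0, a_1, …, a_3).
Σ a^n = 1/(1 − a) = -1/1924;  first 4 digits = (1, 0, 2, 0)

v_5(a) = 2 ≥ 1, so the series converges in ℤ_5 to 1/(1 − a) = 1/(1 − 1925) = -1/1924. Expand this rational in ℤ_5: compute digits iteratively via d_i = x_i mod 5, x_{i+1} = (x_i − d_i)/5. The first 4 digits are (1, 0, 2, 0).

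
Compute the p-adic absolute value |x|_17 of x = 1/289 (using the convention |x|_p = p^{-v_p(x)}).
|1/289|_17 = 289

Step 1 — compute v_17(x) by factoring powers of 17 out of the numerator and denominator: v_17(1/289) = -2. Step 2 — apply |x|_p = p^{-v_p(x)} = 17^{2} = 289.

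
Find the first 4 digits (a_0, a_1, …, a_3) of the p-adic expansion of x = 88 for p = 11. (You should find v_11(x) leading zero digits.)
(a_0, …, a_3) = (0, 8, 0, 0)

v_11(88) = 1, so a_0 = ... = a_0 = 0. Factor out: x = 11^1 · u with u = 8 a unit in ℤ_11. Expand u iteratively via a_{v+i} = u_i mod 11, u_{i+1} = (u_i − a_{v+i})/11:
  u_0 = 8;  a_1 = 8;  u_1 = (u_0 − 8)/11 = 0
  u_1 = 0;  a_2 = 0;  u_2 = (u_1 − 0)/11 = 0
  u_2 = 0;  a_3 = 0;  u_3 = (u_2 − 0)/11 = 0
Digits: (0, 8, 0, 0).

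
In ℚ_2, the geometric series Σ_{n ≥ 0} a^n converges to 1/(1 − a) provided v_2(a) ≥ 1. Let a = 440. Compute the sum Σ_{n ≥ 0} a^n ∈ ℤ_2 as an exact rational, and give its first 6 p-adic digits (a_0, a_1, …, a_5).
Σ a^n = 1/(1 − a) = -1/439;  first 6 digits = (1, 0, 0, 1, 1, 1)

v_2(a) = 3 ≥ 1, so the series converges in ℤ_2 to 1/(1 − a) = 1/(1 − 440) = -1/439. Expand this rational in ℤ_2: compute digits iteratively via d_i = x_i mod 2, x_{i+1} = (x_i − d_i)/2. The first 6 digits are (1, 0, 0, 1, 1, 1).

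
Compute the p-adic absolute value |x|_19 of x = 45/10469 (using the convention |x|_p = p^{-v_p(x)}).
|45/10469|_19 = 361

Step 1 — compute v_19(x) by factoring powers of 19 out of the numerator and denominator: v_19(45/10469) = -2. Step 2 — apply |x|_p = p^{-v_p(x)} = 19^{2} = 361.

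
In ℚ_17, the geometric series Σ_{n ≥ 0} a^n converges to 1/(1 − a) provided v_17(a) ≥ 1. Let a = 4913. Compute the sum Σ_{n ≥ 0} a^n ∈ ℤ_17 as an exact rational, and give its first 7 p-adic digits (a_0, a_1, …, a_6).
Σ a^n = 1/(1 − a) = -1/4912;  first 7 digits = (1, 0, 0, 1, 0, 0, 1)

v_17(a) = 3 ≥ 1, so the series converges in ℤ_17 to 1/(1 − a) = 1/(1 − 4913) = -1/4912. Expand this rational in ℤ_17: compute digits iteratively via d_i = x_i mod 17, x_{i+1} = (x_i − d_i)/17. The first 7 digits are (1, 0, 0, 1, 0, 0, 1).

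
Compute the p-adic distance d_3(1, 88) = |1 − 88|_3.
d_3(1, 88) = 1/3

Step 1 — x − y = 1 − 88 = -87. Step 2 — v_3(-87) = 1 (factor: -87 = −(3^1 · 29); the sign does not affect v_p). Step 3 — |x − y|_3 = 3^{-1} = 1/3.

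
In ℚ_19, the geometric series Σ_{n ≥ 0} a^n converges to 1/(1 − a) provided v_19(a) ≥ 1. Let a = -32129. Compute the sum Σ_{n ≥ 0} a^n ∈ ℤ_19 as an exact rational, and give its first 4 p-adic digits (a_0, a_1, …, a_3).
Σ a^n = 1/(1 − a) = 1/32130;  first 4 digits = (1, 0, 6, 14)

v_19(a) = 2 ≥ 1, so the series converges in ℤ_19 to 1/(1 − a) = 1/(1 − (-32129)) = 1/32130. Expand this rational in ℤ_19: compute digits iteratively via d_i = x_i mod 19, x_{i+1} = (x_i − d_i)/19. The first 4 digits are (1, 0, 6, 14).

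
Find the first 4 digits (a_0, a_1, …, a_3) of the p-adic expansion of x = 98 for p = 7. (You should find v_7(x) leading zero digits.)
(a_0, …, a_3) = (0, 0, 2, 0)

v_7(98) = 2, so a_0 = ... = a_1 = 0. Factor out: x = 7^2 · u with u = 2 a unit in ℤ_7. Expand u iteratively via a_{v+i} = u_i mod 7, u_{i+1} = (u_i − a_{v+i})/7:
  u_0 = 2;  a_2 = 2;  u_1 = (u_0 − 2)/7 = 0
  u_1 = 0;  a_3 = 0;  u_2 = (u_1 − 0)/7 = 0
Digits: (0, 0, 2, 0).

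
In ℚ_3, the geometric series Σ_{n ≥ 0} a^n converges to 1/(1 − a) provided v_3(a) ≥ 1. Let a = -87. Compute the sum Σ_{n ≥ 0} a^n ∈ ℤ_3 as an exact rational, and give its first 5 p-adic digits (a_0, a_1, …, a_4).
Σ a^n = 1/(1 − a) = 1/88;  first 5 digits = (1, 1, 0, 2, 0)

v_3(a) = 1 ≥ 1, so the series converges in ℤ_3 to 1/(1 − a) = 1/(1 − (-87)) = 1/88. Expand this rational in ℤ_3: compute digits iteratively via d_i = x_i mod 3, x_{i+1} = (x_i − d_i)/3. The first 5 digits are (1, 1, 0, 2, 0).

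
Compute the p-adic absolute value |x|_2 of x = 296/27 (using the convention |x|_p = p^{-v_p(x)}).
|296/27|_2 = 1/8

Step 1 — compute v_2(x) by factoring powers of 2 out of the numerator and denominator: v_2(296/27) = 3. Step 2 — apply |x|_p = p^{-v_p(x)} = 2^{-3} = 1/8.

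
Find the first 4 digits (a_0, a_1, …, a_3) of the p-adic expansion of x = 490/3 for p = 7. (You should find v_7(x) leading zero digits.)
(a_0, …, a_3) = (0, 0, 1, 5)

v_7(490/3) = 2, so a_0 = ... = a_1 = 0. Factor out: x = 7^2 · u with u = 10/3 a unit in ℤ_7. Expand u iteratively via a_{v+i} = u_i mod 7, u_{i+1} = (u_i − a_{v+i})/7:
  u_0 = 10/3;  a_2 = 1;  u_1 = (u_0 − 1)/7 = 1/3
  u_1 = 1/3;  a_3 = 5;  u_2 = (u_1 − 5)/7 = -2/3
Digits: (0, 0, 1, 5).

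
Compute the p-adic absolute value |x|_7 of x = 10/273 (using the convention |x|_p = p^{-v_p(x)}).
|10/273|_7 = 7

Step 1 — compute v_7(x) by factoring powers of 7 out of the numerator and denominator: v_7(10/273) = -1. Step 2 — apply |x|_p = p^{-v_p(x)} = 7^{1} = 7.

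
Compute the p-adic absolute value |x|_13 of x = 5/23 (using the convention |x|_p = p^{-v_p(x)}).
|5/23|_13 = 1

Step 1 — compute v_13(x) by factoring powers of 13 out of the numerator and denominator: v_13(5/23) = 0. Step 2 — apply |x|_p = p^{-v_p(x)} = 13^{0} = 1.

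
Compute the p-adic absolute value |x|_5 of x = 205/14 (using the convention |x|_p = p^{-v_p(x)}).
|205/14|_5 = 1/5

Step 1 — compute v_5(x) by factoring powers of 5 out of the numerator and denominator: v_5(205/14) = 1. Step 2 — apply |x|_p = p^{-v_p(x)} = 5^{-1} = 1/5.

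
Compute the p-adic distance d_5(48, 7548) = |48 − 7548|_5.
d_5(48, 7548) = 1/625

Step 1 — x − y = 48 − 7548 = -7500. Step 2 — v_5(-7500) = 4 (factor: -7500 = −(5^4 · 12); the sign does not affect v_p). Step 3 — |x − y|_5 = 5^{-4} = 1/625.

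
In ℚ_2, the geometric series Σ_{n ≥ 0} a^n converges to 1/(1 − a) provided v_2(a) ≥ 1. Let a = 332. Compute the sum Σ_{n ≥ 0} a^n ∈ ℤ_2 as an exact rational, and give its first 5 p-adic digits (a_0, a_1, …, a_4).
Σ a^n = 1/(1 − a) = -1/331;  first 5 digits = (1, 0, 1, 1, 1)

v_2(a) = 2 ≥ 1, so the series converges in ℤ_2 to 1/(1 − a) = 1/(1 − 332) = -1/331. Expand this rational in ℤ_2: compute digits iteratively via d_i = x_i mod 2, x_{i+1} = (x_i − d_i)/2. The first 5 digits are (1, 0, 1, 1, 1).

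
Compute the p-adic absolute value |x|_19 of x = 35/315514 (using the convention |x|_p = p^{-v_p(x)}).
|35/315514|_19 = 6859

Step 1 — compute v_19(x) by factoring powers of 19 out of the numerator and denominator: v_19(35/315514) = -3. Step 2 — apply |x|_p = p^{-v_p(x)} = 19^{3} = 6859.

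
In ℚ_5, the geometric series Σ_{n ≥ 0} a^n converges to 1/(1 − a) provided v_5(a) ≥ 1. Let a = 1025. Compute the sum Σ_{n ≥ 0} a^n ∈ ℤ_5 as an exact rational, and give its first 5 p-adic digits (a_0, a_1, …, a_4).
Σ a^n = 1/(1 − a) = -1/1024;  first 5 digits = (1, 0, 1, 3, 2)

v_5(a) = 2 ≥ 1, so the series converges in ℤ_5 to 1/(1 − a) = 1/(1 − 1025) = -1/1024. Expand this rational in ℤ_5: compute digits iteratively via d_i = x_i mod 5, x_{i+1} = (x_i − d_i)/5. The first 5 digits are (1, 0, 1, 3, 2).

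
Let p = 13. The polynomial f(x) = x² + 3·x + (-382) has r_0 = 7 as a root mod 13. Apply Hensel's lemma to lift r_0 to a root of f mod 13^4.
r_3 = 12591 (mod 28561)

Hensel: r_{i+1} = r_i − f(r_i)·(f′(r_i))^{-1} mod 13^{i+2}, f′(x) = 2x + 3. Iterate:
  r_0 = 7 (mod 13)
  r_1 = 85 (mod 169)
  r_2 = 1606 (mod 2197)
  r_3 = 12591 (mod 28561)
Final: r = 12591 satisfies f(r) ≡ 0 mod 13^4.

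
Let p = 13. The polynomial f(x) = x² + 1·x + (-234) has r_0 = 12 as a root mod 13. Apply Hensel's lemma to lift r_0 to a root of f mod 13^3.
r_2 = 1793 (mod 2197)

Hensel: r_{i+1} = r_i − f(r_i)·(f′(r_i))^{-1} mod 13^{i+2}, f′(x) = 2x + 1. Iterate:
  r_0 = 12 (mod 13)
  r_1 = 103 (mod 169)
  r_2 = 1793 (mod 2197)
Final: r = 1793 satisfies f(r) ≡ 0 mod 13^3.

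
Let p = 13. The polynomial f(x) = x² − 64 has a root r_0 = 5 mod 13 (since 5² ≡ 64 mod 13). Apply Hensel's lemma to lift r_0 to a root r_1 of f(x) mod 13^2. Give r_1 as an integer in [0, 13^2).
r_1 = 161 (mod 169)

Hensel's recurrence: r_{i+1} = r_i − f(r_i)·(f′(r_i))^{-1} mod 13^{i+2}, with f′(x) = 2x. Iterate:
  r_0 = 5 (mod 13)
  r_1 = 161 (mod 169)
Final: r_1 = 161, and one checks f(r_1) ≡ 0 mod 13^2.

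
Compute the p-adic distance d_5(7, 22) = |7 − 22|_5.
d_5(7, 22) = 1/5

Step 1 — x − y = 7 − 22 = -15. Step 2 — v_5(-15) = 1 (factor: -15 = −(5^1 · 3); the sign does not affect v_p). Step 3 — |x − y|_5 = 5^{-1} = 1/5.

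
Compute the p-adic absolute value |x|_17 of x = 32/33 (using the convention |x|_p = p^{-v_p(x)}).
|32/33|_17 = 1

Step 1 — compute v_17(x) by factoring powers of 17 out of the numerator and denominator: v_17(32/33) = 0. Step 2 — apply |x|_p = p^{-v_p(x)} = 17^{0} = 1.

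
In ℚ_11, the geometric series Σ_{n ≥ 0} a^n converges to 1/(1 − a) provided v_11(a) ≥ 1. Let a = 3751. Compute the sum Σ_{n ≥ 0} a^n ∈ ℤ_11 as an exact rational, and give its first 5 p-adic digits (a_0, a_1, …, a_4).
Σ a^n = 1/(1 − a) = -1/3750;  first 5 digits = (1, 0, 9, 2, 4)

v_11(a) = 2 ≥ 1, so the series converges in ℤ_11 to 1/(1 − a) = 1/(1 − 3751) = -1/3750. Expand this rational in ℤ_11: compute digits iteratively via d_i = x_i mod 11, x_{i+1} = (x_i − d_i)/11. The first 5 digits are (1, 0, 9, 2, 4).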